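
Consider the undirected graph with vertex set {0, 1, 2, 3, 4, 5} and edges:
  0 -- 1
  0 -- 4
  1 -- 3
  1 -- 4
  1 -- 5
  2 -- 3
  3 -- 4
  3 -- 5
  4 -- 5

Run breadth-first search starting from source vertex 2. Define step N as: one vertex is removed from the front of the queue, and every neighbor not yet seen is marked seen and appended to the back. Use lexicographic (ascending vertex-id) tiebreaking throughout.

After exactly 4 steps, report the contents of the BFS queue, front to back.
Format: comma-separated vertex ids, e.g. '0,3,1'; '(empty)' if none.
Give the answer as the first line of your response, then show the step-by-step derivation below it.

5,0

step 1: dequeue 2; queue=[3]; order=2
step 2: dequeue 3; queue=[1,4,5]; order=2,3
step 3: dequeue 1; queue=[4,5,0]; order=2,3,1
step 4: dequeue 4; queue=[5,0]; order=2,3,1,4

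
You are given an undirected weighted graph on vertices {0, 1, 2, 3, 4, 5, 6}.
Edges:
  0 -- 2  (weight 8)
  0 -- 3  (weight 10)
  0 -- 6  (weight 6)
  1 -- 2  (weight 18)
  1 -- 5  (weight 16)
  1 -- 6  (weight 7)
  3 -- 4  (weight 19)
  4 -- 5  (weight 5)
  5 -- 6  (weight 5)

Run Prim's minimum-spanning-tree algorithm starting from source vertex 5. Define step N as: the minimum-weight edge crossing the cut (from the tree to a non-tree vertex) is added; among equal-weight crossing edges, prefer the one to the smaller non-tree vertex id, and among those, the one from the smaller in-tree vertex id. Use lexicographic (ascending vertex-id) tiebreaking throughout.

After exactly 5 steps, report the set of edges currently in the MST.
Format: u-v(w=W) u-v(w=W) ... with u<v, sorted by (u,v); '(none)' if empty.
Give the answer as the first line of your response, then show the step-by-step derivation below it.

0-2(w=8) 0-6(w=6) 1-6(w=7) 4-5(w=5) 5-6(w=5)

step 1: add edge 4-5 (w=5); MST = {4-5(w=5)}
step 2: add edge 5-6 (w=5); MST = {4-5(w=5) 5-6(w=5)}
step 3: add edge 0-6 (w=6); MST = {0-6(w=6) 4-5(w=5) 5-6(w=5)}
step 4: add edge 1-6 (w=7); MST = {0-6(w=6) 1-6(w=7) 4-5(w=5) 5-6(w=5)}
step 5: add edge 0-2 (w=8); MST = {0-2(w=8) 0-6(w=6) 1-6(w=7) 4-5(w=5) 5-6(w=5)}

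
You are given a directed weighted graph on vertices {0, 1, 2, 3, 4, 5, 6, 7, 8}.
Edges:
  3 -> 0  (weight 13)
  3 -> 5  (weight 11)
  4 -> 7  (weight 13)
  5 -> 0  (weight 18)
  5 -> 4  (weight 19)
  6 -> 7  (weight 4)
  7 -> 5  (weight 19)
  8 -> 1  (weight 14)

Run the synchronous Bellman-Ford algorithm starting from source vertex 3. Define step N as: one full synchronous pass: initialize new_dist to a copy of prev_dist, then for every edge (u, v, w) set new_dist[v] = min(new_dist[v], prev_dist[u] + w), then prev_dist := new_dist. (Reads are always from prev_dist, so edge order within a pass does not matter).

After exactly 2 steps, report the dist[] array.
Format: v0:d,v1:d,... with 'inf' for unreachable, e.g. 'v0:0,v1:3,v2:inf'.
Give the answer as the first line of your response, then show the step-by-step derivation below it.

v0:13,v1:inf,v2:inf,v3:0,v4:30,v5:11,v6:inf,v7:inf,v8:inf

step 1: dist = v0:13,v1:inf,v2:inf,v3:0,v4:inf,v5:11,v6:inf,v7:inf,v8:inf
step 2: dist = v0:13,v1:inf,v2:inf,v3:0,v4:30,v5:11,v6:inf,v7:inf,v8:inf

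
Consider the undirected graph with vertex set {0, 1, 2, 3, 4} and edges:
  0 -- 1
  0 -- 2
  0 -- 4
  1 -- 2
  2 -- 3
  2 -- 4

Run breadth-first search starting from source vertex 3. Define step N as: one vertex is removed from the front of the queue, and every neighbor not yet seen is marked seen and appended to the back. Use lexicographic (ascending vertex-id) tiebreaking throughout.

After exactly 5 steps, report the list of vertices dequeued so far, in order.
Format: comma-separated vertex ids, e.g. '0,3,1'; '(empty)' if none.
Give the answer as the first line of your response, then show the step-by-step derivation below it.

3,2,0,1,4

step 1: dequeue 3; queue=[2]; order=3
step 2: dequeue 2; queue=[0,1,4]; order=3,2
step 3: dequeue 0; queue=[1,4]; order=3,2,0
step 4: dequeue 1; queue=[4]; order=3,2,0,1
step 5: dequeue 4; queue=[(empty)]; order=3,2,0,1,4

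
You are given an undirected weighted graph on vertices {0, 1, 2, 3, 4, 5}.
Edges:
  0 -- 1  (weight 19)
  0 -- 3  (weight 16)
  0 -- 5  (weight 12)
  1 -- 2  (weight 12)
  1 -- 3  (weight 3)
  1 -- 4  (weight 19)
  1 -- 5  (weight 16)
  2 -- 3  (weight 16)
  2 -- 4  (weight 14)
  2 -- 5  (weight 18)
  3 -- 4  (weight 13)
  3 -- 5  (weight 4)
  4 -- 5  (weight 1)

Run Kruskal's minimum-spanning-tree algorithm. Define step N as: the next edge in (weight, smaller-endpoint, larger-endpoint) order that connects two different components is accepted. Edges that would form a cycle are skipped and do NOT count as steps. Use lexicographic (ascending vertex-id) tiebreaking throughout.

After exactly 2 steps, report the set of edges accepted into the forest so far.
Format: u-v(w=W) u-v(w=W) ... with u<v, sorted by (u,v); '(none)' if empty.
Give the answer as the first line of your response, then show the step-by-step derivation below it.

1-3(w=3) 4-5(w=1)

step 1: add edge 4-5 (w=1); MST = {4-5(w=1)}
step 2: add edge 1-3 (w=3); MST = {1-3(w=3) 4-5(w=1)}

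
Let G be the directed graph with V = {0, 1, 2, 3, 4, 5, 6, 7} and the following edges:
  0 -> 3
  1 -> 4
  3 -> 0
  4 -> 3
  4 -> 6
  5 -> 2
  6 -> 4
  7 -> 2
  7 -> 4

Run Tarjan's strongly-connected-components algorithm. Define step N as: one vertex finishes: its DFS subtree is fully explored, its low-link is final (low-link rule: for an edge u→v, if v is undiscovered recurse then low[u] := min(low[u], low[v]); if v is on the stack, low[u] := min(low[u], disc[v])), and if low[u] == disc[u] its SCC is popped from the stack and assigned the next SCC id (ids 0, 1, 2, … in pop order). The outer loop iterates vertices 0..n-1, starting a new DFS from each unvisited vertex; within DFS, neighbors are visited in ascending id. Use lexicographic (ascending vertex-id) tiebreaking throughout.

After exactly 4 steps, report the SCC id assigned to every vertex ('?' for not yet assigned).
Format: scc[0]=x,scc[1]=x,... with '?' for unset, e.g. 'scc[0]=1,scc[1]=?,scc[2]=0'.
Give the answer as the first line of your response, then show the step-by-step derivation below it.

scc[0]=0,scc[1]=?,scc[2]=?,scc[3]=0,scc[4]=1,scc[5]=?,scc[6]=1,scc[7]=?

step 1: low=(low[0]=0,low[1]=?,low[2]=?,low[3]=0,low[4]=?,low[5]=?,low[6]=?,low[7]=?); scc=(scc[0]=?,scc[1]=?,scc[2]=?,scc[3]=?,scc[4]=?,scc[5]=?,scc[6]=?,scc[7]=?)
step 2: low=(low[0]=0,low[1]=?,low[2]=?,low[3]=0,low[4]=?,low[5]=?,low[6]=?,low[7]=?); scc=(scc[0]=0,scc[1]=?,scc[2]=?,scc[3]=0,scc[4]=?,scc[5]=?,scc[6]=?,scc[7]=?)
step 3: low=(low[0]=0,low[1]=2,low[2]=?,low[3]=0,low[4]=3,low[5]=?,low[6]=3,low[7]=?); scc=(scc[0]=0,scc[1]=?,scc[2]=?,scc[3]=0,scc[4]=?,scc[5]=?,scc[6]=?,scc[7]=?)
step 4: low=(low[0]=0,low[1]=2,low[2]=?,low[3]=0,low[4]=3,low[5]=?,low[6]=3,low[7]=?); scc=(scc[0]=0,scc[1]=?,scc[2]=?,scc[3]=0,scc[4]=1,scc[5]=?,scc[6]=1,scc[7]=?)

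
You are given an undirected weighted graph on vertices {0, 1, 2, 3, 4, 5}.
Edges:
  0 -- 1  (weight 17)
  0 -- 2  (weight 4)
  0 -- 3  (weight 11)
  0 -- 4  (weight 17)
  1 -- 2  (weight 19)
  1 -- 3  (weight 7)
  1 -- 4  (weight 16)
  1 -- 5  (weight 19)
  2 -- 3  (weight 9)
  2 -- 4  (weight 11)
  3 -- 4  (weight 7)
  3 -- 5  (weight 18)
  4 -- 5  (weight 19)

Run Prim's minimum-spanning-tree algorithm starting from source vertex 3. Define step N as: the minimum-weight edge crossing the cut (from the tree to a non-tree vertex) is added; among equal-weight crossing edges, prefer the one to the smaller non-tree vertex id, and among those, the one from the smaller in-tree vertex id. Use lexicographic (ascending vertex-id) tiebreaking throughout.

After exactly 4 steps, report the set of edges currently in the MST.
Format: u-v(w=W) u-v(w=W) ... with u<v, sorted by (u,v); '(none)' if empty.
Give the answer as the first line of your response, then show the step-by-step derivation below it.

0-2(w=4) 1-3(w=7) 2-3(w=9) 3-4(w=7)

step 1: add edge 1-3 (w=7); MST = {1-3(w=7)}
step 2: add edge 3-4 (w=7); MST = {1-3(w=7) 3-4(w=7)}
step 3: add edge 2-3 (w=9); MST = {1-3(w=7) 2-3(w=9) 3-4(w=7)}
step 4: add edge 0-2 (w=4); MST = {0-2(w=4) 1-3(w=7) 2-3(w=9) 3-4(w=7)}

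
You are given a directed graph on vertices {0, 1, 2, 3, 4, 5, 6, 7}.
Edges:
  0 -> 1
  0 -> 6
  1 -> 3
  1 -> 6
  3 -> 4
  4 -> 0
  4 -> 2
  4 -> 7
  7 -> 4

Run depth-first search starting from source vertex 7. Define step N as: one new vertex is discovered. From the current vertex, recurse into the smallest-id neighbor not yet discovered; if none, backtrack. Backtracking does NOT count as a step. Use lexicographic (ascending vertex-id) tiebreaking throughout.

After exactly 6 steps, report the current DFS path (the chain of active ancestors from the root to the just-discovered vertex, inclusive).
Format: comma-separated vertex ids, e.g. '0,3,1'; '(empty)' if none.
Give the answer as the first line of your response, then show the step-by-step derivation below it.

7,4,0,1,6

step 1: discover 7; path=7; order=7
step 2: discover 4; path=7>4; order=7,4
step 3: discover 0; path=7>4>0; order=7,4,0
step 4: discover 1; path=7>4>0>1; order=7,4,0,1
step 5: discover 3; path=7>4>0>1>3; order=7,4,0,1,3
step 6: discover 6; path=7>4>0>1>6; order=7,4,0,1,3,6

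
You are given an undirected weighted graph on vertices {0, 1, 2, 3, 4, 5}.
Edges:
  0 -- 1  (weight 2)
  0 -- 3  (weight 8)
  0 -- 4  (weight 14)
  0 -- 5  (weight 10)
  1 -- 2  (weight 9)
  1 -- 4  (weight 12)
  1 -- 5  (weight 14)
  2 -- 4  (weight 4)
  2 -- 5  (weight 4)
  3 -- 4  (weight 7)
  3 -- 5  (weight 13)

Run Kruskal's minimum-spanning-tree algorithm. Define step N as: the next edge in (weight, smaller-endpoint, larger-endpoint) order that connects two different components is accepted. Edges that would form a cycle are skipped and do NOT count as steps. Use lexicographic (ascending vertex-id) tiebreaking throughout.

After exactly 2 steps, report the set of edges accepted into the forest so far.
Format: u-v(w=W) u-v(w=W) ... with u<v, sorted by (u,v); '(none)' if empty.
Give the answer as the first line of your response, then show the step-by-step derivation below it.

0-1(w=2) 2-4(w=4)

step 1: add edge 0-1 (w=2); MST = {0-1(w=2)}
step 2: add edge 2-4 (w=4); MST = {0-1(w=2) 2-4(w=4)}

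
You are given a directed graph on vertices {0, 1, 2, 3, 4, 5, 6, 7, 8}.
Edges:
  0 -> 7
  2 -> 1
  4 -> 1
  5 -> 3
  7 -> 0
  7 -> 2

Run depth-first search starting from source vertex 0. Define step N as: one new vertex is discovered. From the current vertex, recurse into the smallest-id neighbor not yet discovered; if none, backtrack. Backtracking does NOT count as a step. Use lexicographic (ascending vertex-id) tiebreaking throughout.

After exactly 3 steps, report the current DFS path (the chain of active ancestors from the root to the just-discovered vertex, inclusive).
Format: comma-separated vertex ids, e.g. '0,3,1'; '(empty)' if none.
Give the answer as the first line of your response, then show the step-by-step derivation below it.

0,7,2

step 1: discover 0; path=0; order=0
step 2: discover 7; path=0>7; order=0,7
step 3: discover 2; path=0>7>2; order=0,7,2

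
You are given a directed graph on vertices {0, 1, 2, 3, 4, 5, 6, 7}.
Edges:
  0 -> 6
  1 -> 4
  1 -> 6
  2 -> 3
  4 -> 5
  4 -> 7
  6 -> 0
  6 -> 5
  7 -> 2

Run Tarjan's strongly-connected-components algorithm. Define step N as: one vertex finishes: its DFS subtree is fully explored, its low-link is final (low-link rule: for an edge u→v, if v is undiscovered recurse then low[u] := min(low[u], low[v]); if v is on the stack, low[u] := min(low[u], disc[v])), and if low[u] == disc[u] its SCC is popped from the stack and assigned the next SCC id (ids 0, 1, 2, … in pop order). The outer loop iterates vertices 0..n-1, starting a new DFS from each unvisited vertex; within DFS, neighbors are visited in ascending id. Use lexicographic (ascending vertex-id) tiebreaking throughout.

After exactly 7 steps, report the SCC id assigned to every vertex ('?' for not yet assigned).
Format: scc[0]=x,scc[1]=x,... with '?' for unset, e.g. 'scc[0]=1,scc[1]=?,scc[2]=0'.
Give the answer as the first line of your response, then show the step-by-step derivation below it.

scc[0]=1,scc[1]=?,scc[2]=3,scc[3]=2,scc[4]=5,scc[5]=0,scc[6]=1,scc[7]=4

step 1: low=(low[0]=0,low[1]=?,low[2]=?,low[3]=?,low[4]=?,low[5]=2,low[6]=0,low[7]=?); scc=(scc[0]=?,scc[1]=?,scc[2]=?,scc[3]=?,scc[4]=?,scc[5]=0,scc[6]=?,scc[7]=?)
step 2: low=(low[0]=0,low[1]=?,low[2]=?,low[3]=?,low[4]=?,low[5]=2,low[6]=0,low[7]=?); scc=(scc[0]=?,scc[1]=?,scc[2]=?,scc[3]=?,scc[4]=?,scc[5]=0,scc[6]=?,scc[7]=?)
step 3: low=(low[0]=0,low[1]=?,low[2]=?,low[3]=?,low[4]=?,low[5]=2,low[6]=0,low[7]=?); scc=(scc[0]=1,scc[1]=?,scc[2]=?,scc[3]=?,scc[4]=?,scc[5]=0,scc[6]=1,scc[7]=?)
step 4: low=(low[0]=0,low[1]=3,low[2]=6,low[3]=7,low[4]=4,low[5]=2,low[6]=0,low[7]=5); scc=(scc[0]=1,scc[1]=?,scc[2]=?,scc[3]=2,scc[4]=?,scc[5]=0,scc[6]=1,scc[7]=?)
step 5: low=(low[0]=0,low[1]=3,low[2]=6,low[3]=7,low[4]=4,low[5]=2,low[6]=0,low[7]=5); scc=(scc[0]=1,scc[1]=?,scc[2]=3,scc[3]=2,scc[4]=?,scc[5]=0,scc[6]=1,scc[7]=?)
step 6: low=(low[0]=0,low[1]=3,low[2]=6,low[3]=7,low[4]=4,low[5]=2,low[6]=0,low[7]=5); scc=(scc[0]=1,scc[1]=?,scc[2]=3,scc[3]=2,scc[4]=?,scc[5]=0,scc[6]=1,scc[7]=4)
step 7: low=(low[0]=0,low[1]=3,low[2]=6,low[3]=7,low[4]=4,low[5]=2,low[6]=0,low[7]=5); scc=(scc[0]=1,scc[1]=?,scc[2]=3,scc[3]=2,scc[4]=5,scc[5]=0,scc[6]=1,scc[7]=4)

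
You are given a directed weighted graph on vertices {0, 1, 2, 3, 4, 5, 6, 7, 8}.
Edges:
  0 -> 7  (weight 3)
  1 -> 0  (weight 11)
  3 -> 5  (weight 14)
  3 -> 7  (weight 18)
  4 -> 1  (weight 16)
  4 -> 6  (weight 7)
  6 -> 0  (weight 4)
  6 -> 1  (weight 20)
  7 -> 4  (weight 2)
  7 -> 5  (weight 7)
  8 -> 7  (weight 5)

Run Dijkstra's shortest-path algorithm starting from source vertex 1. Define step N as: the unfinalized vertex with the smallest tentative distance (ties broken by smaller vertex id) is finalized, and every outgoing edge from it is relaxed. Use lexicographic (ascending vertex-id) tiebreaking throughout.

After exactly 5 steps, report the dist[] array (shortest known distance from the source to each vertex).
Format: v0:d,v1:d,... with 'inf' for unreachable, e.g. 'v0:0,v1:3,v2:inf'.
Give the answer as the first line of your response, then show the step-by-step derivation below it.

v0:11,v1:0,v2:inf,v3:inf,v4:16,v5:21,v6:23,v7:14,v8:inf

step 1: dist = v0:11,v1:0,v2:inf,v3:inf,v4:inf,v5:inf,v6:inf,v7:inf,v8:inf
step 2: dist = v0:11,v1:0,v2:inf,v3:inf,v4:inf,v5:inf,v6:inf,v7:14,v8:inf
step 3: dist = v0:11,v1:0,v2:inf,v3:inf,v4:16,v5:21,v6:inf,v7:14,v8:inf
step 4: dist = v0:11,v1:0,v2:inf,v3:inf,v4:16,v5:21,v6:23,v7:14,v8:inf
step 5: dist = v0:11,v1:0,v2:inf,v3:inf,v4:16,v5:21,v6:23,v7:14,v8:inf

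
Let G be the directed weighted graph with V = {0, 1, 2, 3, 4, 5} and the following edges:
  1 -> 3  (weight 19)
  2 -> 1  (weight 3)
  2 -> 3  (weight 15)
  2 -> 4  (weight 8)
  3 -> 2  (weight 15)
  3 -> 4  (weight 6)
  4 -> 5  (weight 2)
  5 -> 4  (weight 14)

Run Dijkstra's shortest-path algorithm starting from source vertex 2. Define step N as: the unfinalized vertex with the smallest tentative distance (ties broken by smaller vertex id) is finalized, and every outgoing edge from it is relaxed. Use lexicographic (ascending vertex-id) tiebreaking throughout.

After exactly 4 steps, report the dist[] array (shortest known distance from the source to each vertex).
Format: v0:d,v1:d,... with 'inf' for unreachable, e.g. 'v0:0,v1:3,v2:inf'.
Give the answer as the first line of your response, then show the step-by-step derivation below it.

v0:inf,v1:3,v2:0,v3:15,v4:8,v5:10

step 1: dist = v0:inf,v1:3,v2:0,v3:15,v4:8,v5:inf
step 2: dist = v0:inf,v1:3,v2:0,v3:15,v4:8,v5:inf
step 3: dist = v0:inf,v1:3,v2:0,v3:15,v4:8,v5:10
step 4: dist = v0:inf,v1:3,v2:0,v3:15,v4:8,v5:10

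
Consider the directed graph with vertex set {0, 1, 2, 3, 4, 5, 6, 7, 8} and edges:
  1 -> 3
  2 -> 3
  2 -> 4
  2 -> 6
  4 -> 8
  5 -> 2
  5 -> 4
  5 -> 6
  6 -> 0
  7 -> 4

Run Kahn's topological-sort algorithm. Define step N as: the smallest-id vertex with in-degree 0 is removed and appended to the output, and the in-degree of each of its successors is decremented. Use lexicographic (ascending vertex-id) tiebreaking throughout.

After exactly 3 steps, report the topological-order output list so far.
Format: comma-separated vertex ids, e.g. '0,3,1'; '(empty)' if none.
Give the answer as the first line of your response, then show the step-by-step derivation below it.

1,5,2

step 1: output 1; order=[1]; indeg=(1,0,1,1,3,0,2,0,1)
step 2: output 5; order=[1,5]; indeg=(1,0,0,1,2,0,1,0,1)
step 3: output 2; order=[1,5,2]; indeg=(1,0,0,0,1,0,0,0,1)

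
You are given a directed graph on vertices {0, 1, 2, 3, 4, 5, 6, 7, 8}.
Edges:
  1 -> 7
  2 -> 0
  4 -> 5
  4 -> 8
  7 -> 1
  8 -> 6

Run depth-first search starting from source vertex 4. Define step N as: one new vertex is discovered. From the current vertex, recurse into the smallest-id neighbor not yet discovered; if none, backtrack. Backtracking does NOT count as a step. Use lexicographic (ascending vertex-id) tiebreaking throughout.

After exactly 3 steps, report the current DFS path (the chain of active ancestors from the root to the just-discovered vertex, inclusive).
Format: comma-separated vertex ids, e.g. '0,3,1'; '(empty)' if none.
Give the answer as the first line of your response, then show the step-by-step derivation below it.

4,8

step 1: discover 4; path=4; order=4
step 2: discover 5; path=4>5; order=4,5
step 3: discover 8; path=4>8; order=4,5,8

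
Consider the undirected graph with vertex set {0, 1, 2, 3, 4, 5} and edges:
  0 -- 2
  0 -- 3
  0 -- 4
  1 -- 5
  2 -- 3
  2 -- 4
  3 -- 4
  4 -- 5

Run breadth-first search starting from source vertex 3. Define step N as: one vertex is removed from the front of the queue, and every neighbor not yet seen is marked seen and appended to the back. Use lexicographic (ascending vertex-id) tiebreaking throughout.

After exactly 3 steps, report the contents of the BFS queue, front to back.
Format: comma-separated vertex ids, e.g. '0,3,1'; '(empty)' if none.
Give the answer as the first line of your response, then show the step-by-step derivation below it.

4

step 1: dequeue 3; queue=[0,2,4]; order=3
step 2: dequeue 0; queue=[2,4]; order=3,0
step 3: dequeue 2; queue=[4]; order=3,0,2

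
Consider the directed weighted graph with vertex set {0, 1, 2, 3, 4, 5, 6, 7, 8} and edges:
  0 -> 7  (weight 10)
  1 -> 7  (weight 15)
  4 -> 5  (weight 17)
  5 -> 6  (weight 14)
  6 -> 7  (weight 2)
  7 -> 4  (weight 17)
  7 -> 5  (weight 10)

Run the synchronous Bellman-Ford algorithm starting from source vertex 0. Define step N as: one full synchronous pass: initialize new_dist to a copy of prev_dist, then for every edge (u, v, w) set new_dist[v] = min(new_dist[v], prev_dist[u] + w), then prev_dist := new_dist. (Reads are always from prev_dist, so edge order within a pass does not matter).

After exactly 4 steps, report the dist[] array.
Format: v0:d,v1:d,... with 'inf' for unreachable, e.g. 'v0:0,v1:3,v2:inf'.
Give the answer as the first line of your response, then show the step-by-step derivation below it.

v0:0,v1:inf,v2:inf,v3:inf,v4:27,v5:20,v6:34,v7:10,v8:inf

step 1: dist = v0:0,v1:inf,v2:inf,v3:inf,v4:inf,v5:inf,v6:inf,v7:10,v8:inf
step 2: dist = v0:0,v1:inf,v2:inf,v3:inf,v4:27,v5:20,v6:inf,v7:10,v8:inf
step 3: dist = v0:0,v1:inf,v2:inf,v3:inf,v4:27,v5:20,v6:34,v7:10,v8:inf
step 4: dist = v0:0,v1:inf,v2:inf,v3:inf,v4:27,v5:20,v6:34,v7:10,v8:inf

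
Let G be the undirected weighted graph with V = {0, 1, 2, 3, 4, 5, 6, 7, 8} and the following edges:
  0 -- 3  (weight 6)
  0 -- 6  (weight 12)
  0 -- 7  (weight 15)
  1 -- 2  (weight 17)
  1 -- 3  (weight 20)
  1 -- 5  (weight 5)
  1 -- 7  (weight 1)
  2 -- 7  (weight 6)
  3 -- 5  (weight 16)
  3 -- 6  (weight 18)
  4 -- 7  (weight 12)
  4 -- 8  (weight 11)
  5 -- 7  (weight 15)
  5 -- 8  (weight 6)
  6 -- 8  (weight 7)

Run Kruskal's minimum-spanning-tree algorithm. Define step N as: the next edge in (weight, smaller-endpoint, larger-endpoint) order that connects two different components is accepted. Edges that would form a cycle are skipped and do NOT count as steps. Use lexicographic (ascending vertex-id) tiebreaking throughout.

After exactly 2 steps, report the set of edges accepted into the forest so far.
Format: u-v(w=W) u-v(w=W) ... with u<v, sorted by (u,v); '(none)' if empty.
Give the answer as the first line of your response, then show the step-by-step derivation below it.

1-5(w=5) 1-7(w=1)

step 1: add edge 1-7 (w=1); MST = {1-7(w=1)}
step 2: add edge 1-5 (w=5); MST = {1-5(w=5) 1-7(w=1)}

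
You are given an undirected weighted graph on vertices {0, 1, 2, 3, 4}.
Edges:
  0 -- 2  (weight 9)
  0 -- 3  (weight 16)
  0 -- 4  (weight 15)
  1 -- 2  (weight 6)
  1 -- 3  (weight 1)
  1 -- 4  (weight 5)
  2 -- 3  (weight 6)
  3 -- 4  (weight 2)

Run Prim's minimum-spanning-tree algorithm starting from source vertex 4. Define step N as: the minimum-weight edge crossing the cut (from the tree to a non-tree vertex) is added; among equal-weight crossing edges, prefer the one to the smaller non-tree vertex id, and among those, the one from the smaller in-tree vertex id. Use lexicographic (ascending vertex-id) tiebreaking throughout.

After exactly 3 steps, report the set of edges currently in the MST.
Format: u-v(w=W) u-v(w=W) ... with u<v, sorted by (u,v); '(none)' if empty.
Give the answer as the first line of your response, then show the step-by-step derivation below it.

1-2(w=6) 1-3(w=1) 3-4(w=2)

step 1: add edge 3-4 (w=2); MST = {3-4(w=2)}
step 2: add edge 1-3 (w=1); MST = {1-3(w=1) 3-4(w=2)}
step 3: add edge 1-2 (w=6); MST = {1-2(w=6) 1-3(w=1) 3-4(w=2)}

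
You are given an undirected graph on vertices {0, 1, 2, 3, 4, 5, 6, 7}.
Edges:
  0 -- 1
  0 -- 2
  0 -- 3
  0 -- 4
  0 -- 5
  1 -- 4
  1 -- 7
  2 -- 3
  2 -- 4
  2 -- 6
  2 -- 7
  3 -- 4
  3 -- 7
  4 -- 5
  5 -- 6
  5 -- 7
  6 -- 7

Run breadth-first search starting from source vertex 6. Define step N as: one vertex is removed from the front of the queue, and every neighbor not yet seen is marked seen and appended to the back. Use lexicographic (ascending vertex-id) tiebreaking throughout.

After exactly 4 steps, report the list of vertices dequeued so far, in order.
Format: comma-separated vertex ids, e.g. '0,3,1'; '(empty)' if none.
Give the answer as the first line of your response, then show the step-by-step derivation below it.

6,2,5,7

step 1: dequeue 6; queue=[2,5,7]; order=6
step 2: dequeue 2; queue=[5,7,0,3,4]; order=6,2
step 3: dequeue 5; queue=[7,0,3,4]; order=6,2,5
step 4: dequeue 7; queue=[0,3,4,1]; order=6,2,5,7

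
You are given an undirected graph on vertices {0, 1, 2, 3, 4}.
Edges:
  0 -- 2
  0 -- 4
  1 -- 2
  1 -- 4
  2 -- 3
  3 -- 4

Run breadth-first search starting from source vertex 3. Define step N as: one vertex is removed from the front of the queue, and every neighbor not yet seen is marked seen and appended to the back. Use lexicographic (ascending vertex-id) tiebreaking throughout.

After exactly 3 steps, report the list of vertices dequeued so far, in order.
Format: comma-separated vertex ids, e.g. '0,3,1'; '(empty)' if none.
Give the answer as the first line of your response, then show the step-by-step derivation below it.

3,2,4

step 1: dequeue 3; queue=[2,4]; order=3
step 2: dequeue 2; queue=[4,0,1]; order=3,2
step 3: dequeue 4; queue=[0,1]; order=3,2,4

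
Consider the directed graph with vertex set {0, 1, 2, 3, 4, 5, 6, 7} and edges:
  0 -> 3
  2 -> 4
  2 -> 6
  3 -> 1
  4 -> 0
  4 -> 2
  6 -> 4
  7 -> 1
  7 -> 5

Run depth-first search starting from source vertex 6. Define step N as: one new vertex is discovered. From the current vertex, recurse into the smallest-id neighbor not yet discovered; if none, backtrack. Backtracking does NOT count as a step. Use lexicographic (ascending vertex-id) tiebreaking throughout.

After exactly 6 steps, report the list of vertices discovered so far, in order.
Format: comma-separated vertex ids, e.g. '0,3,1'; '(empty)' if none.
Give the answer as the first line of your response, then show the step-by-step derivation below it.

6,4,0,3,1,2

step 1: discover 6; path=6; order=6
step 2: discover 4; path=6>4; order=6,4
step 3: discover 0; path=6>4>0; order=6,4,0
step 4: discover 3; path=6>4>0>3; order=6,4,0,3
step 5: discover 1; path=6>4>0>3>1; order=6,4,0,3,1
step 6: discover 2; path=6>4>2; order=6,4,0,3,1,2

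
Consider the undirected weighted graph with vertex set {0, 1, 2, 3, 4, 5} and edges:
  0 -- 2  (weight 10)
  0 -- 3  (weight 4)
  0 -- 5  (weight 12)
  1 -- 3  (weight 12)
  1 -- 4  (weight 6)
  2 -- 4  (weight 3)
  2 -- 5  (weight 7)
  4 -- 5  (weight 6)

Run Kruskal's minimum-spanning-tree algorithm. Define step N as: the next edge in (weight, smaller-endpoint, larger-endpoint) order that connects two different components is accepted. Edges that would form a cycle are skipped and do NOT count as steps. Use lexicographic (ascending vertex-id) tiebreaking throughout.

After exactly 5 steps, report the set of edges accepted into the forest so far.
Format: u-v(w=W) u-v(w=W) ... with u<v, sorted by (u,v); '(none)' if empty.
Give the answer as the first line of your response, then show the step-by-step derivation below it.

0-2(w=10) 0-3(w=4) 1-4(w=6) 2-4(w=3) 4-5(w=6)

step 1: add edge 2-4 (w=3); MST = {2-4(w=3)}
step 2: add edge 0-3 (w=4); MST = {0-3(w=4) 2-4(w=3)}
step 3: add edge 1-4 (w=6); MST = {0-3(w=4) 1-4(w=6) 2-4(w=3)}
step 4: add edge 4-5 (w=6); MST = {0-3(w=4) 1-4(w=6) 2-4(w=3) 4-5(w=6)}
step 5: add edge 0-2 (w=10); MST = {0-2(w=10) 0-3(w=4) 1-4(w=6) 2-4(w=3) 4-5(w=6)}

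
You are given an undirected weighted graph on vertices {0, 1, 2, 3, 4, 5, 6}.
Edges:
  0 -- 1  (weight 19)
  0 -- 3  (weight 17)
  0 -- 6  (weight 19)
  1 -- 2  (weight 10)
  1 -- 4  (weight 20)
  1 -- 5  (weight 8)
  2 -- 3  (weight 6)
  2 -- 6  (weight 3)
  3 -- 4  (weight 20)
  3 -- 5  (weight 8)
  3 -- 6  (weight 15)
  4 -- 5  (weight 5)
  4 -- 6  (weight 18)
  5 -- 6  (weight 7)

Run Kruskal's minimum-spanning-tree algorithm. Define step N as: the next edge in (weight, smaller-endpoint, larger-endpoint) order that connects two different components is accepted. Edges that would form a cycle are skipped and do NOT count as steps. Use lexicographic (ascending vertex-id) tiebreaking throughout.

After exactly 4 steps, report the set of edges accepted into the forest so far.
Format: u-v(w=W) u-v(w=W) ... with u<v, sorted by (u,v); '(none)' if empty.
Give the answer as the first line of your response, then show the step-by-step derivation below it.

2-3(w=6) 2-6(w=3) 4-5(w=5) 5-6(w=7)

step 1: add edge 2-6 (w=3); MST = {2-6(w=3)}
step 2: add edge 4-5 (w=5); MST = {2-6(w=3) 4-5(w=5)}
step 3: add edge 2-3 (w=6); MST = {2-3(w=6) 2-6(w=3) 4-5(w=5)}
step 4: add edge 5-6 (w=7); MST = {2-3(w=6) 2-6(w=3) 4-5(w=5) 5-6(w=7)}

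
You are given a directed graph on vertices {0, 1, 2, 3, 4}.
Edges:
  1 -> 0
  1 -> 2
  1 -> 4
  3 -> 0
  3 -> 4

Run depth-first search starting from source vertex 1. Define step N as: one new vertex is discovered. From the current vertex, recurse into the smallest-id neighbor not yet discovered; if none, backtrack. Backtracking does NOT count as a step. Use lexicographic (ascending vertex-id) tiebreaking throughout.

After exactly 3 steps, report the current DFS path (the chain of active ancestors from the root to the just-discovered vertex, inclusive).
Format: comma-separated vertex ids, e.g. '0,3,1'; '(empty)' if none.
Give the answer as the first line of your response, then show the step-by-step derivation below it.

1,2

step 1: discover 1; path=1; order=1
step 2: discover 0; path=1>0; order=1,0
step 3: discover 2; path=1>2; order=1,0,2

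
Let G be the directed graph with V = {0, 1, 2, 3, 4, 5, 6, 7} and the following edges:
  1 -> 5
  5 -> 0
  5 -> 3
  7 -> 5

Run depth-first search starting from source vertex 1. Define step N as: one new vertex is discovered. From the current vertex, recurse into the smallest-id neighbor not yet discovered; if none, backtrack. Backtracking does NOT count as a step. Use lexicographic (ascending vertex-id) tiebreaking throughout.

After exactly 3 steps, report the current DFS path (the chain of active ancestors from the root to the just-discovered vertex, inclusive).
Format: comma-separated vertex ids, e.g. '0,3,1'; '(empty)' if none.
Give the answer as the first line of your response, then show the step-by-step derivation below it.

1,5,0

step 1: discover 1; path=1; order=1
step 2: discover 5; path=1>5; order=1,5
step 3: discover 0; path=1>5>0; order=1,5,0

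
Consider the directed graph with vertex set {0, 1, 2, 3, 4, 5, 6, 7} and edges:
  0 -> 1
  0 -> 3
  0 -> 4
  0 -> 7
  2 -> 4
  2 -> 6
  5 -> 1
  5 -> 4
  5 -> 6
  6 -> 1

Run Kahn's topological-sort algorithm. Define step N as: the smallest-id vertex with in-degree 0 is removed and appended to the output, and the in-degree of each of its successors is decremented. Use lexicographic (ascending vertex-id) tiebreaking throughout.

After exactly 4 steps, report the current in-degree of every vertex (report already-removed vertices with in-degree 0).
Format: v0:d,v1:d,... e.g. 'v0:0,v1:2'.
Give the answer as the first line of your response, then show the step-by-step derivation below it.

v0:0,v1:1,v2:0,v3:0,v4:0,v5:0,v6:0,v7:0

step 1: output 0; order=[0]; indeg=(0,2,0,0,2,0,2,0)
step 2: output 2; order=[0,2]; indeg=(0,2,0,0,1,0,1,0)
step 3: output 3; order=[0,2,3]; indeg=(0,2,0,0,1,0,1,0)
step 4: output 5; order=[0,2,3,5]; indeg=(0,1,0,0,0,0,0,0)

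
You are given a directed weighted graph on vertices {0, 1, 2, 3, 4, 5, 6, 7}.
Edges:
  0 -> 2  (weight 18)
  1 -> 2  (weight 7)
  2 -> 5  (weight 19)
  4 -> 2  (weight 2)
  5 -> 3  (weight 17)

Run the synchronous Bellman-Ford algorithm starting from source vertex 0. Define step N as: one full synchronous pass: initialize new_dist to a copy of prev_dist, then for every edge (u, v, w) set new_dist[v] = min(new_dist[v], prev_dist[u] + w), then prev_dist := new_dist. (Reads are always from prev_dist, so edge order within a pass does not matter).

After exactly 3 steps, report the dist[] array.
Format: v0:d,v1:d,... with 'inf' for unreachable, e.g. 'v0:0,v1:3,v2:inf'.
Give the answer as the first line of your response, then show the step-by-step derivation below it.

v0:0,v1:inf,v2:18,v3:54,v4:inf,v5:37,v6:inf,v7:inf

step 1: dist = v0:0,v1:inf,v2:18,v3:inf,v4:inf,v5:inf,v6:inf,v7:inf
step 2: dist = v0:0,v1:inf,v2:18,v3:inf,v4:inf,v5:37,v6:inf,v7:inf
step 3: dist = v0:0,v1:inf,v2:18,v3:54,v4:inf,v5:37,v6:inf,v7:inf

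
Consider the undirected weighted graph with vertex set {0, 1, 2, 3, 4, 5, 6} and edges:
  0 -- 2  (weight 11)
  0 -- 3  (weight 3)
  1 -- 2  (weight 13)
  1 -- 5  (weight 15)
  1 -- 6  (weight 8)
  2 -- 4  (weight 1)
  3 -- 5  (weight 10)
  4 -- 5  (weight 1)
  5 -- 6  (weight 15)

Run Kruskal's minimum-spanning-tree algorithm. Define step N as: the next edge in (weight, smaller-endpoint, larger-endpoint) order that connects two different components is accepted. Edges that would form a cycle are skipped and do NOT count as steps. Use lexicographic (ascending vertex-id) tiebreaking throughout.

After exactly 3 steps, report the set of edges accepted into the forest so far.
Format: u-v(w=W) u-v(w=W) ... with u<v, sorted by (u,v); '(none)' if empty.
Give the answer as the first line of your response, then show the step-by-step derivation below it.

0-3(w=3) 2-4(w=1) 4-5(w=1)

step 1: add edge 2-4 (w=1); MST = {2-4(w=1)}
step 2: add edge 4-5 (w=1); MST = {2-4(w=1) 4-5(w=1)}
step 3: add edge 0-3 (w=3); MST = {0-3(w=3) 2-4(w=1) 4-5(w=1)}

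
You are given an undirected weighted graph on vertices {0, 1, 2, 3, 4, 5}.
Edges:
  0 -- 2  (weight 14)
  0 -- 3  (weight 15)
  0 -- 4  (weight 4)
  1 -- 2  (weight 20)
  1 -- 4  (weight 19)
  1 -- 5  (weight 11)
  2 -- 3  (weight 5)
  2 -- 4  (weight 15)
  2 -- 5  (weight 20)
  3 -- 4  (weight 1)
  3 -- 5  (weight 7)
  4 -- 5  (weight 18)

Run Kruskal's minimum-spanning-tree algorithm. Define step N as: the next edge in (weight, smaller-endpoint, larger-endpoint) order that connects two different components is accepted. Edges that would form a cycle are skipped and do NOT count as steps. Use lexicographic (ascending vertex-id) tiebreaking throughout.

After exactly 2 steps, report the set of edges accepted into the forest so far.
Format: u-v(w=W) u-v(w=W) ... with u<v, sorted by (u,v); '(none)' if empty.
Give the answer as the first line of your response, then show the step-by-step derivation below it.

0-4(w=4) 3-4(w=1)

step 1: add edge 3-4 (w=1); MST = {3-4(w=1)}
step 2: add edge 0-4 (w=4); MST = {0-4(w=4) 3-4(w=1)}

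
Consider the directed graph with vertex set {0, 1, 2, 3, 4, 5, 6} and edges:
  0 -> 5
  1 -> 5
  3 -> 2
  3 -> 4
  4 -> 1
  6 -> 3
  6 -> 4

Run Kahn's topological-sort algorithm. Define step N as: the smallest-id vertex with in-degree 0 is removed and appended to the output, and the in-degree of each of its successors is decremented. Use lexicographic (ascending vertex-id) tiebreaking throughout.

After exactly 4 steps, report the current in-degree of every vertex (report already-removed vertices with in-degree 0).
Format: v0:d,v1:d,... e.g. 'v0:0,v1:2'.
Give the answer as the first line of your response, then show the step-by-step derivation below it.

v0:0,v1:1,v2:0,v3:0,v4:0,v5:1,v6:0

step 1: output 0; order=[0]; indeg=(0,1,1,1,2,1,0)
step 2: output 6; order=[0,6]; indeg=(0,1,1,0,1,1,0)
step 3: output 3; order=[0,6,3]; indeg=(0,1,0,0,0,1,0)
step 4: output 2; order=[0,6,3,2]; indeg=(0,1,0,0,0,1,0)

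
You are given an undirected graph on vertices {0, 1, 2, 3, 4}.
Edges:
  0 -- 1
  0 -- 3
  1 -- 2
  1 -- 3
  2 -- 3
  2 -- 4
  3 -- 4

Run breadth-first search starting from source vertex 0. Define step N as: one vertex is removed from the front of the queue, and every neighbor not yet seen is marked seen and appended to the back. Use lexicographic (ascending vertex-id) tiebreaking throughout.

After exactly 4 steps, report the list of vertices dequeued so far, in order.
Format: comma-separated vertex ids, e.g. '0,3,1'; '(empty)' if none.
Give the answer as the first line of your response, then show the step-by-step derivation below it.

0,1,3,2

step 1: dequeue 0; queue=[1,3]; order=0
step 2: dequeue 1; queue=[3,2]; order=0,1
step 3: dequeue 3; queue=[2,4]; order=0,1,3
step 4: dequeue 2; queue=[4]; order=0,1,3,2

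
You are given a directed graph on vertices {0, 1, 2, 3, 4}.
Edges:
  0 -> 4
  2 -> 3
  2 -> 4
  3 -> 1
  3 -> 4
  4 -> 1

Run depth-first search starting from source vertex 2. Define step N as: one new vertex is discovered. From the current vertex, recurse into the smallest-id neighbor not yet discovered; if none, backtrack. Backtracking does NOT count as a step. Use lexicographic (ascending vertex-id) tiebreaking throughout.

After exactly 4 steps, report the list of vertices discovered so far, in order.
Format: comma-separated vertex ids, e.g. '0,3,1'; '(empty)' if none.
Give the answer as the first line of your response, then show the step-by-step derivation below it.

2,3,1,4

step 1: discover 2; path=2; order=2
step 2: discover 3; path=2>3; order=2,3
step 3: discover 1; path=2>3>1; order=2,3,1
step 4: discover 4; path=2>3>4; order=2,3,1,4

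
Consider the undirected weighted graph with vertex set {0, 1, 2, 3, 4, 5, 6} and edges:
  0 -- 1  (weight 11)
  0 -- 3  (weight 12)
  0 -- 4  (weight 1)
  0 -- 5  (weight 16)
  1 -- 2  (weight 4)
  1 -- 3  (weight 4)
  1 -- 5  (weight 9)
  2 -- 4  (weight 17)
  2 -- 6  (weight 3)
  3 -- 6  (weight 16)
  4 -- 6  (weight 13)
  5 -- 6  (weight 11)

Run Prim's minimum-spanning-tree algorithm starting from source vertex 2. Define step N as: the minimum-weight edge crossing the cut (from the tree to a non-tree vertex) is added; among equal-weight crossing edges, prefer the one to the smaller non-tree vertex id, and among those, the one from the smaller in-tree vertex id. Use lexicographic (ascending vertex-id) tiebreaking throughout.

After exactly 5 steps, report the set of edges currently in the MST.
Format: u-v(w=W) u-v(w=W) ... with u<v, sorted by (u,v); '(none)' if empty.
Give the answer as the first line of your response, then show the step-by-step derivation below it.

0-1(w=11) 1-2(w=4) 1-3(w=4) 1-5(w=9) 2-6(w=3)

step 1: add edge 2-6 (w=3); MST = {2-6(w=3)}
step 2: add edge 1-2 (w=4); MST = {1-2(w=4) 2-6(w=3)}
step 3: add edge 1-3 (w=4); MST = {1-2(w=4) 1-3(w=4) 2-6(w=3)}
step 4: add edge 1-5 (w=9); MST = {1-2(w=4) 1-3(w=4) 1-5(w=9) 2-6(w=3)}
step 5: add edge 0-1 (w=11); MST = {0-1(w=11) 1-2(w=4) 1-3(w=4) 1-5(w=9) 2-6(w=3)}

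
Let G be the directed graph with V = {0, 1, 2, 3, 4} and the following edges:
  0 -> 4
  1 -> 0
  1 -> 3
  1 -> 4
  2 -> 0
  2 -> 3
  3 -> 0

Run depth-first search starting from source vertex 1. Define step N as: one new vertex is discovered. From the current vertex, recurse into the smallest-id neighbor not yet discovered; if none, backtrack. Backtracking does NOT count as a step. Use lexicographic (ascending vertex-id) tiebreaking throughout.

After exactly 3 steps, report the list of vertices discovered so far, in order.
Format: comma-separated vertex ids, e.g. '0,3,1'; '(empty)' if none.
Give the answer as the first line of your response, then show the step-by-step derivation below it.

1,0,4

step 1: discover 1; path=1; order=1
step 2: discover 0; path=1>0; order=1,0
step 3: discover 4; path=1>0>4; order=1,0,4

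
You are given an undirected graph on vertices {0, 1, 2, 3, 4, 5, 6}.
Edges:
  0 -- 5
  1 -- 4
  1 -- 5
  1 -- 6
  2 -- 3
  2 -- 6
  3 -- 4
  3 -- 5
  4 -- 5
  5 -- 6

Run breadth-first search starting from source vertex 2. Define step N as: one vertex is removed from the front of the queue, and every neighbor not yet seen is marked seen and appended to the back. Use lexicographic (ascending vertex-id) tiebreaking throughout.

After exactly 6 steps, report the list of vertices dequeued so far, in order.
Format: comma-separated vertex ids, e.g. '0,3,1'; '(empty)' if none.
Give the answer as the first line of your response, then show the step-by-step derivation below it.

2,3,6,4,5,1

step 1: dequeue 2; queue=[3,6]; order=2
step 2: dequeue 3; queue=[6,4,5]; order=2,3
step 3: dequeue 6; queue=[4,5,1]; order=2,3,6
step 4: dequeue 4; queue=[5,1]; order=2,3,6,4
step 5: dequeue 5; queue=[1,0]; order=2,3,6,4,5
step 6: dequeue 1; queue=[0]; order=2,3,6,4,5,1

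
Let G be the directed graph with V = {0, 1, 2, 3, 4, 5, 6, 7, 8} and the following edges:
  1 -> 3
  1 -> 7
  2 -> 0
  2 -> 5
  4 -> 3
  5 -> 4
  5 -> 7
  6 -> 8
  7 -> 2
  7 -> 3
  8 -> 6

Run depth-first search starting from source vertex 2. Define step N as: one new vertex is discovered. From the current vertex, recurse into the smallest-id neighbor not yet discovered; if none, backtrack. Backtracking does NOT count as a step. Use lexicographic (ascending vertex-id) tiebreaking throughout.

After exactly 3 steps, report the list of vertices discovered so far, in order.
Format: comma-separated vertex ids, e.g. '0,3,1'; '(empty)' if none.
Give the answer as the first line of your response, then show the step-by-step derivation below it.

2,0,5

step 1: discover 2; path=2; order=2
step 2: discover 0; path=2>0; order=2,0
step 3: discover 5; path=2>5; order=2,0,5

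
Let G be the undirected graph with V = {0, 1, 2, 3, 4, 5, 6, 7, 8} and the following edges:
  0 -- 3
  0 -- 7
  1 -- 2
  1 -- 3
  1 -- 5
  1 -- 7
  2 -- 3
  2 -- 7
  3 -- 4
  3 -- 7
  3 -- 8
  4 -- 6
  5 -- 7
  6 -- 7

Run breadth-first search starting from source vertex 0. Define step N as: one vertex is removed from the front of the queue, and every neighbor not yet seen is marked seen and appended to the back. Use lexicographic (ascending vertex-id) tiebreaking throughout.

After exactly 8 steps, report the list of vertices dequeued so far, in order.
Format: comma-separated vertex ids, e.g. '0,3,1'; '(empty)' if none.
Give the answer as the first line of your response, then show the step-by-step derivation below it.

0,3,7,1,2,4,8,5

step 1: dequeue 0; queue=[3,7]; order=0
step 2: dequeue 3; queue=[7,1,2,4,8]; order=0,3
step 3: dequeue 7; queue=[1,2,4,8,5,6]; order=0,3,7
step 4: dequeue 1; queue=[2,4,8,5,6]; order=0,3,7,1
step 5: dequeue 2; queue=[4,8,5,6]; order=0,3,7,1,2
step 6: dequeue 4; queue=[8,5,6]; order=0,3,7,1,2,4
step 7: dequeue 8; queue=[5,6]; order=0,3,7,1,2,4,8
step 8: dequeue 5; queue=[6]; order=0,3,7,1,2,4,8,5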